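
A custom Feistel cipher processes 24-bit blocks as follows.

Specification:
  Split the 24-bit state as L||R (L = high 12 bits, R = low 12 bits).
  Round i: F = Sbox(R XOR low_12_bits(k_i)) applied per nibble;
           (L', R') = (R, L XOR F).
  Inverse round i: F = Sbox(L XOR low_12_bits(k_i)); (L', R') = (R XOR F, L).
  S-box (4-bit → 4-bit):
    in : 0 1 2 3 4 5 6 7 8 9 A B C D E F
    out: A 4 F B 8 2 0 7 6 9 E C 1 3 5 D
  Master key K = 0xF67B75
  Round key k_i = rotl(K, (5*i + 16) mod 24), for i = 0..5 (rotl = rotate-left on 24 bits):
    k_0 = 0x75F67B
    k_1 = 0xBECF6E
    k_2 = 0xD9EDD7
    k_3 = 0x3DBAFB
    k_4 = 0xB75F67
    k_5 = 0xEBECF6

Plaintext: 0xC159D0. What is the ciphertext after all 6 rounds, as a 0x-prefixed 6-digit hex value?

0x0A30F3

s_0 = plaintext = 0xC159D0
s_1 = Round(s_0, k_0) = 0x9D01F9
s_2 = Round(s_1, k_1) = 0x1F9C47
s_3 = Round(s_2, k_2) = 0xC47563
s_4 = Round(s_3, k_3) = 0x5631D1
s_5 = Round(s_4, k_4) = 0x1D10A3
s_6 = Round(s_5, k_5) = 0x0A30F3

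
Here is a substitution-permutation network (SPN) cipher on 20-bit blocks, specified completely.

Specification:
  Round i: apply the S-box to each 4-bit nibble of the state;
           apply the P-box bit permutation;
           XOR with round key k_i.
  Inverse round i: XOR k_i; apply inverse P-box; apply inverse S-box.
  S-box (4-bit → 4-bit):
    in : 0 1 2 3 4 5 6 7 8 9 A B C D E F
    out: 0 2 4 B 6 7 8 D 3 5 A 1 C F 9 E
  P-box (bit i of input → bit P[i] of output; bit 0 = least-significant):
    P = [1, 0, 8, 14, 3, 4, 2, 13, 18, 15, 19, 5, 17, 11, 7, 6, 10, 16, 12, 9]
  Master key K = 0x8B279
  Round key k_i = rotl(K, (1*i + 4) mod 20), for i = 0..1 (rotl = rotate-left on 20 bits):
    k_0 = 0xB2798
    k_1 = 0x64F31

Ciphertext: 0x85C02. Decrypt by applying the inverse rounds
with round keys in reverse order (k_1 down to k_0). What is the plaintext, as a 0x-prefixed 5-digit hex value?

s_0 = ciphertext = 0x85C02
s_1 = InvRound(s_0, k_1) = 0xCB715
s_2 = InvRound(s_1, k_0) = 0x49891

0x49891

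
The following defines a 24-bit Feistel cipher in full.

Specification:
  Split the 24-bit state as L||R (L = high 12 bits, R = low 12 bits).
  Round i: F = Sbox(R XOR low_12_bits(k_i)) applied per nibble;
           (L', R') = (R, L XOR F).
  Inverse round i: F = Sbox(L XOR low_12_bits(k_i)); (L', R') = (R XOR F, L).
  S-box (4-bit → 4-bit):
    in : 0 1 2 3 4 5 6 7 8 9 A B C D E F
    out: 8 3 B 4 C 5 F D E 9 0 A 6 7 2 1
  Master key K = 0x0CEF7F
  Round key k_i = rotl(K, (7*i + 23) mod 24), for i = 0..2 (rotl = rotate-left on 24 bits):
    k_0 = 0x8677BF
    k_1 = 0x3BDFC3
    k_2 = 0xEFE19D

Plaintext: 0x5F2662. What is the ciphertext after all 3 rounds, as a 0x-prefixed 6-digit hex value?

0xFAD4CD

s_0 = plaintext = 0x5F2662
s_1 = Round(s_0, k_0) = 0x662685
s_2 = Round(s_1, k_1) = 0x685FAD
s_3 = Round(s_2, k_2) = 0xFAD4CD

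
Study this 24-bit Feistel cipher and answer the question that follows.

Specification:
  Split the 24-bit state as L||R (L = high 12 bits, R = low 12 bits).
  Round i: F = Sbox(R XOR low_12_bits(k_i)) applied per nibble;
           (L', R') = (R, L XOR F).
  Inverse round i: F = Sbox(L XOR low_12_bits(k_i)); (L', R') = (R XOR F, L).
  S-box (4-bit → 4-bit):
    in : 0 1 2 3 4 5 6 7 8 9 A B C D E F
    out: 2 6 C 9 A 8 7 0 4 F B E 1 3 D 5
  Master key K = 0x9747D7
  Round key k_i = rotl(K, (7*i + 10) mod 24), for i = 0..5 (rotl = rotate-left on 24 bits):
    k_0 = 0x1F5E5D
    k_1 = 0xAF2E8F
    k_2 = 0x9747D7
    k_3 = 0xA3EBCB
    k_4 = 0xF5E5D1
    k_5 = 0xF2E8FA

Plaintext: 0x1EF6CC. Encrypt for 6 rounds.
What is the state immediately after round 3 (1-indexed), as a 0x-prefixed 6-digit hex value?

s_0 = plaintext = 0x1EF6CC
s_1 = Round(s_0, k_0) = 0x6CC519
s_2 = Round(s_1, k_1) = 0x51983B
s_3 = Round(s_2, k_2) = 0x83B0C8
s_4 = Round(s_3, k_3) = 0x0C8612
s_5 = Round(s_4, k_4) = 0x6129D1
s_6 = Round(s_5, k_5) = 0x9D10DC

0x83B0C8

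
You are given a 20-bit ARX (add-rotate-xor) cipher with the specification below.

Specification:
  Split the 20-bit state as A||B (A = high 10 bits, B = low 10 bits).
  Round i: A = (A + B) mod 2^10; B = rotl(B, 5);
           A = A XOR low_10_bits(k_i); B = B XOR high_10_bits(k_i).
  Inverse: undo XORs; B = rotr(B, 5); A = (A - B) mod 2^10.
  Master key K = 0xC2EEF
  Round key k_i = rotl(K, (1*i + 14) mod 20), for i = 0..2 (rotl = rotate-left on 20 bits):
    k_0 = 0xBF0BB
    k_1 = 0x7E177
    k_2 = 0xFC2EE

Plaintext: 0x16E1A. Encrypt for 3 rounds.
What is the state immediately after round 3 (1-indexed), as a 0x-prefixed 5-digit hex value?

0xDB153

s_0 = plaintext = 0x16E1A
s_1 = Round(s_0, k_0) = 0xB39AC
s_2 = Round(s_1, k_1) = 0x43475
s_3 = Round(s_2, k_2) = 0xDB153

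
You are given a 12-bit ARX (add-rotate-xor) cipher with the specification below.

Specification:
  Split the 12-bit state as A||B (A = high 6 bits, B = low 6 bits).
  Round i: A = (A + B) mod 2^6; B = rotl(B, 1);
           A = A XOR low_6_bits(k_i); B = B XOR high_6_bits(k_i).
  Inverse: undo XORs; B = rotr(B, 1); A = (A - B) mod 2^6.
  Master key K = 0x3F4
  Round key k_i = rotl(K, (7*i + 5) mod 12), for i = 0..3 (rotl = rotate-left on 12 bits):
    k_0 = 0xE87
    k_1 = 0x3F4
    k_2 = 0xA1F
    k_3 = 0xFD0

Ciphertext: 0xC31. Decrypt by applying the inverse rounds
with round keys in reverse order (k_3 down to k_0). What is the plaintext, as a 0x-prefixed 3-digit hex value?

0x153

s_0 = ciphertext = 0xC31
s_1 = InvRound(s_0, k_3) = 0x647
s_2 = InvRound(s_1, k_2) = 0x3F7
s_3 = InvRound(s_2, k_1) = 0x7DC
s_4 = InvRound(s_3, k_0) = 0x153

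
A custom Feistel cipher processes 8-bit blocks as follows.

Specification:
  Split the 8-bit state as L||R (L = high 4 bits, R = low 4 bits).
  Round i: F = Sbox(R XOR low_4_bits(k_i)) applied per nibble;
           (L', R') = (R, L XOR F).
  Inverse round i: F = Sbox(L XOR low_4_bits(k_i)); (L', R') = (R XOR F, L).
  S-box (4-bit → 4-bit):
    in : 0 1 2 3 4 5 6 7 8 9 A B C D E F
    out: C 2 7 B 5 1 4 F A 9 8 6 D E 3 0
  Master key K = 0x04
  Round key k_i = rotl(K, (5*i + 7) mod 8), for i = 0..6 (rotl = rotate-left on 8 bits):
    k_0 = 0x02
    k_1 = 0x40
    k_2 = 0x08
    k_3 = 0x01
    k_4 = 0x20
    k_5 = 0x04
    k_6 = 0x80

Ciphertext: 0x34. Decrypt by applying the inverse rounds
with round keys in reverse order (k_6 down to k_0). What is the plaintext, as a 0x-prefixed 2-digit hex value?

0x69

s_0 = ciphertext = 0x34
s_1 = InvRound(s_0, k_6) = 0xF3
s_2 = InvRound(s_1, k_5) = 0x5F
s_3 = InvRound(s_2, k_4) = 0xE5
s_4 = InvRound(s_3, k_3) = 0x5E
s_5 = InvRound(s_4, k_2) = 0x05
s_6 = InvRound(s_5, k_1) = 0x90
s_7 = InvRound(s_6, k_0) = 0x69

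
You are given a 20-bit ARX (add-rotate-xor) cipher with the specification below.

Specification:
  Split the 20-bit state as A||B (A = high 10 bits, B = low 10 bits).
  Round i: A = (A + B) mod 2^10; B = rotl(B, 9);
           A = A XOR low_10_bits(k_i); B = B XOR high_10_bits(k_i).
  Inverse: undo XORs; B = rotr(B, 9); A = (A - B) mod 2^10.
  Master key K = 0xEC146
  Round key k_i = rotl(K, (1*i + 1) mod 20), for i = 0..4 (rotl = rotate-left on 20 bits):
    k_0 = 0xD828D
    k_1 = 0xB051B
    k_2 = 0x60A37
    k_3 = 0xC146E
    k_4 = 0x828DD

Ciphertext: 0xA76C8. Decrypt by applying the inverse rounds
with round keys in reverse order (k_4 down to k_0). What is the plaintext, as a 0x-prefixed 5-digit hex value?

s_0 = ciphertext = 0xA76C8
s_1 = InvRound(s_0, k_4) = 0x2F184
s_2 = InvRound(s_1, k_3) = 0xF3D03
s_3 = InvRound(s_2, k_2) = 0x3D902
s_4 = InvRound(s_3, k_1) = 0x99B87
s_5 = InvRound(s_4, k_0) = 0xC75CE

0xC75CE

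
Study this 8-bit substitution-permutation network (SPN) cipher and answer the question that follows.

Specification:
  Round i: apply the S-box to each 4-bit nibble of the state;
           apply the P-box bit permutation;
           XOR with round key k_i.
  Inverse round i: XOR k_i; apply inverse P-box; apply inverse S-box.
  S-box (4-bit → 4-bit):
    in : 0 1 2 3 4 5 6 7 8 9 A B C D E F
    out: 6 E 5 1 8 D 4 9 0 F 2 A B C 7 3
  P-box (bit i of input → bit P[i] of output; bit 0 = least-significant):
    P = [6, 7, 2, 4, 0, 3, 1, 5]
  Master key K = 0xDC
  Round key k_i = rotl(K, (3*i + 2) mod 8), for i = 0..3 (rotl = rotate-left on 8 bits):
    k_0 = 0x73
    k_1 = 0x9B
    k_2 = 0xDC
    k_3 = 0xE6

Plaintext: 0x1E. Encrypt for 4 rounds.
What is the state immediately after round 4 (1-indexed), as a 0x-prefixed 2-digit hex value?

0xDF

s_0 = plaintext = 0x1E
s_1 = Round(s_0, k_0) = 0x9D
s_2 = Round(s_1, k_1) = 0xA4
s_3 = Round(s_2, k_2) = 0xC4
s_4 = Round(s_3, k_3) = 0xDF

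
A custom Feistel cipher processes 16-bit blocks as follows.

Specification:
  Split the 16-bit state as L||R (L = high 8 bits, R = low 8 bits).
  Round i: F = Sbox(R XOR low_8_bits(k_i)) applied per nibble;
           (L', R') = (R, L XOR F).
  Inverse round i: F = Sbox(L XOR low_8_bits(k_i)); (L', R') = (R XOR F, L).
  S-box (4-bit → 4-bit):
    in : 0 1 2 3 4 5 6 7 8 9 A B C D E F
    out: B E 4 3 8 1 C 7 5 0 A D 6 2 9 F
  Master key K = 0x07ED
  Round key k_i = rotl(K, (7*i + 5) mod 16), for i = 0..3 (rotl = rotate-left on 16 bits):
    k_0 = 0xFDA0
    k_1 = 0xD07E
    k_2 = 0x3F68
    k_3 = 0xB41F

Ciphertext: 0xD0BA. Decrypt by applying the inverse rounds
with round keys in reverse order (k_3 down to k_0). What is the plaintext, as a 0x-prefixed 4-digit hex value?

s_0 = ciphertext = 0xD0BA
s_1 = InvRound(s_0, k_3) = 0xD5D0
s_2 = InvRound(s_1, k_2) = 0x02D5
s_3 = InvRound(s_2, k_1) = 0xA302
s_4 = InvRound(s_3, k_0) = 0xB1A3

0xB1A3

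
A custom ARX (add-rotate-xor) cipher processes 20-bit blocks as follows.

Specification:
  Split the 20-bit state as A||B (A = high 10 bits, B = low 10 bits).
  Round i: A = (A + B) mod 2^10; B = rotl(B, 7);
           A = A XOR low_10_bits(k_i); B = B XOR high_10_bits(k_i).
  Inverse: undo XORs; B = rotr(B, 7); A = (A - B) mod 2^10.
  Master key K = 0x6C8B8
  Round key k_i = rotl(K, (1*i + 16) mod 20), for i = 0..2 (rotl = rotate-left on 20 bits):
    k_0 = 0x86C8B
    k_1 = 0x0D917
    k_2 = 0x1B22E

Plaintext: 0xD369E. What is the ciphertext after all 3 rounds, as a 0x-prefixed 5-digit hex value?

0x7C3EF

s_0 = plaintext = 0xD369E
s_1 = Round(s_0, k_0) = 0x58148
s_2 = Round(s_1, k_1) = 0xEFC1F
s_3 = Round(s_2, k_2) = 0x7C3EF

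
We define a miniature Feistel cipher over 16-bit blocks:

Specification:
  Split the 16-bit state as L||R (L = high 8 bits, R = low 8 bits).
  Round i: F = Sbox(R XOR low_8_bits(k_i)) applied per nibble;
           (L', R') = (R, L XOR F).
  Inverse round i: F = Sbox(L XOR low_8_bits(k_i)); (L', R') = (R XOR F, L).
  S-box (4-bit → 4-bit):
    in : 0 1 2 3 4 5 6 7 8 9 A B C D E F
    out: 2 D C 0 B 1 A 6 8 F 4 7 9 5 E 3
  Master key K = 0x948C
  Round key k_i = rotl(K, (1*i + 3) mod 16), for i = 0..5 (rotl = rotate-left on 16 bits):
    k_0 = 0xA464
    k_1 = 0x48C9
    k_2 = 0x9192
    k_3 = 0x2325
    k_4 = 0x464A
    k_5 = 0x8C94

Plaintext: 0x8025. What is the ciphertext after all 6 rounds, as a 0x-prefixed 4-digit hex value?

s_0 = plaintext = 0x8025
s_1 = Round(s_0, k_0) = 0x253D
s_2 = Round(s_1, k_1) = 0x3D1E
s_3 = Round(s_2, k_2) = 0x1EB4
s_4 = Round(s_3, k_3) = 0xB4E3
s_5 = Round(s_4, k_4) = 0xE3FB
s_6 = Round(s_5, k_5) = 0xFB40

0xFB40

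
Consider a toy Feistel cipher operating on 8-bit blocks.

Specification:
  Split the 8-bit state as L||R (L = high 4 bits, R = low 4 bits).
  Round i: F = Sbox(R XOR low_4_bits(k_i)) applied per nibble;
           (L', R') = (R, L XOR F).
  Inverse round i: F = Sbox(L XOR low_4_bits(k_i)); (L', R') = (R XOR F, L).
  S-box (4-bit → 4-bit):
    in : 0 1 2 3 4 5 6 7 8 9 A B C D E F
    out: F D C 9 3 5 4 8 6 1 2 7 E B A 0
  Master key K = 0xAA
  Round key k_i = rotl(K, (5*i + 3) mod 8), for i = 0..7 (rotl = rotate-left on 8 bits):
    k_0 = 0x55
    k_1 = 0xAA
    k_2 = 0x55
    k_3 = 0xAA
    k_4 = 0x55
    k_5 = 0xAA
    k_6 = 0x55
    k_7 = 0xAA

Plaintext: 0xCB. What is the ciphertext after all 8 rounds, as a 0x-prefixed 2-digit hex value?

0xD8

s_0 = plaintext = 0xCB
s_1 = Round(s_0, k_0) = 0xB6
s_2 = Round(s_1, k_1) = 0x65
s_3 = Round(s_2, k_2) = 0x59
s_4 = Round(s_3, k_3) = 0x9C
s_5 = Round(s_4, k_4) = 0xC8
s_6 = Round(s_5, k_5) = 0x80
s_7 = Round(s_6, k_6) = 0x0D
s_8 = Round(s_7, k_7) = 0xD8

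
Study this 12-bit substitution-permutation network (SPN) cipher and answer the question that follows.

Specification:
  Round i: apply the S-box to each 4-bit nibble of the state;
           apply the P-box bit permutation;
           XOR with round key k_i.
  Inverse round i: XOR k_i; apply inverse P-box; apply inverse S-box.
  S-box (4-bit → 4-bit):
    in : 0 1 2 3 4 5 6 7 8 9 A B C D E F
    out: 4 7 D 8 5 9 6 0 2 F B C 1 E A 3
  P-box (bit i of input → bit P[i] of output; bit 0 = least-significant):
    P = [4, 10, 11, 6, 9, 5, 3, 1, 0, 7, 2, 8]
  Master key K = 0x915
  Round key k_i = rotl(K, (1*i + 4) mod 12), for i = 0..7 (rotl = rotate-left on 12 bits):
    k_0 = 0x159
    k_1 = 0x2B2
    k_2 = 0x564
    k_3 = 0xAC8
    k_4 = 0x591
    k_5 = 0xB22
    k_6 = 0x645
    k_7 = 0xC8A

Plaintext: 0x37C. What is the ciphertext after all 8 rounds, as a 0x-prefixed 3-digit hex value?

s_0 = plaintext = 0x37C
s_1 = Round(s_0, k_0) = 0x049
s_2 = Round(s_1, k_1) = 0xCEE
s_3 = Round(s_2, k_2) = 0x107
s_4 = Round(s_3, k_3) = 0xA45
s_5 = Round(s_4, k_4) = 0x648
s_6 = Round(s_5, k_5) = 0xDAE
s_7 = Round(s_6, k_6) = 0x1A3
s_8 = Round(s_7, k_7) = 0xE6D

0xE6D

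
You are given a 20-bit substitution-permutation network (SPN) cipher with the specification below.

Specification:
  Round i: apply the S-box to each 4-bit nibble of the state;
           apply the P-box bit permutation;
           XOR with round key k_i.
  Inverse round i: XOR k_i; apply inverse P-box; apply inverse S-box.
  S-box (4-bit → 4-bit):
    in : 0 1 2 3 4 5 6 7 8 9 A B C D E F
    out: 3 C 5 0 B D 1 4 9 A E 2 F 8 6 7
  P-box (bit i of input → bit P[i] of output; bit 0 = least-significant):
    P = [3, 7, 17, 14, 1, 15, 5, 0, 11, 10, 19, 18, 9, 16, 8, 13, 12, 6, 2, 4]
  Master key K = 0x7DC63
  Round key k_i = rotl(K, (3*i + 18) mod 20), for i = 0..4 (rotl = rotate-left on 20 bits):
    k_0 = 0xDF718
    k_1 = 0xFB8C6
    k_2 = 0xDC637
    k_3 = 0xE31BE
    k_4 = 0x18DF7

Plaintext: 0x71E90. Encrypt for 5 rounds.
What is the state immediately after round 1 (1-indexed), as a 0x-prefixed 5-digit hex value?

0x55295

s_0 = plaintext = 0x71E90
s_1 = Round(s_0, k_0) = 0x55295
s_2 = Round(s_1, k_1) = 0x543DB
s_3 = Round(s_2, k_2) = 0xCF4A2
s_4 = Round(s_3, k_3) = 0x9AEC3
s_5 = Round(s_4, k_4) = 0x82884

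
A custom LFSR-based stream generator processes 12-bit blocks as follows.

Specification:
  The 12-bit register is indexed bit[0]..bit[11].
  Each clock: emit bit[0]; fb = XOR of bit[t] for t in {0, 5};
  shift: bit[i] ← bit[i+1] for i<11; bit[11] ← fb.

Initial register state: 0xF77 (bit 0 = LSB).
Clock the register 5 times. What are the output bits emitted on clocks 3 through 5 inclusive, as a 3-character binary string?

101

reg_0 = 0xF77
clock 1: out=1, reg = 0x7BB
clock 2: out=1, reg = 0x3DD
clock 3: out=1, reg = 0x9EE
clock 4: out=0, reg = 0xCF7
clock 5: out=1, reg = 0x67B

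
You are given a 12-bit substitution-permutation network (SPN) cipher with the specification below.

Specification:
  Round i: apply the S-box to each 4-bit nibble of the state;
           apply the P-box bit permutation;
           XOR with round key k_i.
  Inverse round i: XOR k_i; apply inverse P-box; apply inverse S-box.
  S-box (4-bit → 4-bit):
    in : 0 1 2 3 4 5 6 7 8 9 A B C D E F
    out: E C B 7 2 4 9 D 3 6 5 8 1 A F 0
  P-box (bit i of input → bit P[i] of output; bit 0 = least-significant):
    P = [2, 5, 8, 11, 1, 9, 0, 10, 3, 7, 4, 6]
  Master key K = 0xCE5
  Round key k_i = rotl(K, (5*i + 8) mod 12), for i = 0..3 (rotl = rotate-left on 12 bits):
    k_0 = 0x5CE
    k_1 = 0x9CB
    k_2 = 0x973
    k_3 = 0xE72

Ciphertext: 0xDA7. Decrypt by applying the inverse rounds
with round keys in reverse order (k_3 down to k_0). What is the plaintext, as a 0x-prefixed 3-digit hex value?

s_0 = ciphertext = 0xDA7
s_1 = InvRound(s_0, k_3) = 0x09A
s_2 = InvRound(s_1, k_2) = 0x250
s_3 = InvRound(s_2, k_1) = 0x331
s_4 = InvRound(s_3, k_0) = 0xEE8

0xEE8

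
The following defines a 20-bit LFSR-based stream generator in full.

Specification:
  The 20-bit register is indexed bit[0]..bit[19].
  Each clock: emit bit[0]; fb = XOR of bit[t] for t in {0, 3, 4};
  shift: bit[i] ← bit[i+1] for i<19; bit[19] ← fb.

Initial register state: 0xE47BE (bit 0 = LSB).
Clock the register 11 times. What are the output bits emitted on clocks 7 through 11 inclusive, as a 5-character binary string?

reg_0 = 0xE47BE
clock 1: out=0, reg = 0x723DF
clock 2: out=1, reg = 0xB91EF
clock 3: out=1, reg = 0x5C8F7
clock 4: out=1, reg = 0x2E47B
clock 5: out=1, reg = 0x9723D
clock 6: out=1, reg = 0xCB91E
clock 7: out=0, reg = 0x65C8F
clock 8: out=1, reg = 0x32E47
clock 9: out=1, reg = 0x99723
clock 10: out=1, reg = 0xCCB91
clock 11: out=1, reg = 0x665C8

01111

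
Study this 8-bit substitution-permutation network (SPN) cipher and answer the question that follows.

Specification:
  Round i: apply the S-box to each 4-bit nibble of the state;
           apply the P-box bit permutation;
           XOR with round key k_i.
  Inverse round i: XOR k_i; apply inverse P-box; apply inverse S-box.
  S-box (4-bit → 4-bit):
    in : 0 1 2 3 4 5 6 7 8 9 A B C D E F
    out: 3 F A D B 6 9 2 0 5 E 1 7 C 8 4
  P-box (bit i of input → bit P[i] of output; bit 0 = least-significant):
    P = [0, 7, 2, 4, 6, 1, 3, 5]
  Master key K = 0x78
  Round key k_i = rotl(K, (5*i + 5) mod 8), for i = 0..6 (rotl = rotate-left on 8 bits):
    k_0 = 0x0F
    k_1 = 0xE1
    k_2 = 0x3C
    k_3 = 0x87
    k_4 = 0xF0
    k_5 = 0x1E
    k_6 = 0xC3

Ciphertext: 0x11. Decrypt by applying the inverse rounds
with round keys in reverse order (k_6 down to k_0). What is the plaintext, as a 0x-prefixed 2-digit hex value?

s_0 = ciphertext = 0x11
s_1 = InvRound(s_0, k_6) = 0x02
s_2 = InvRound(s_1, k_5) = 0xFD
s_3 = InvRound(s_2, k_4) = 0xF9
s_4 = InvRound(s_3, k_3) = 0x1D
s_5 = InvRound(s_4, k_2) = 0xEB
s_6 = InvRound(s_5, k_1) = 0x58
s_7 = InvRound(s_6, k_0) = 0x03

0x03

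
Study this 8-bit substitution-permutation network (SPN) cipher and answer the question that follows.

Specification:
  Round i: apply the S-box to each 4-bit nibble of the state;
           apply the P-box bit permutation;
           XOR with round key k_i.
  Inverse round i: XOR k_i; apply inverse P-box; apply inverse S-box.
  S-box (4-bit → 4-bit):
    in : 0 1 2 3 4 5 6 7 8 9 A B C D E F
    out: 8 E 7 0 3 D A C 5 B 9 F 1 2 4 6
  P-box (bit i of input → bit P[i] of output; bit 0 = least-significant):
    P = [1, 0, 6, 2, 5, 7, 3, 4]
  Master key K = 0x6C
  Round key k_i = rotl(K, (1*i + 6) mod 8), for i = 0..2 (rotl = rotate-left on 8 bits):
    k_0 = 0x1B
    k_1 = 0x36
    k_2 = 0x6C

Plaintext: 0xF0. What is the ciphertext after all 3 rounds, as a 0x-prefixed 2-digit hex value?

s_0 = plaintext = 0xF0
s_1 = Round(s_0, k_0) = 0x97
s_2 = Round(s_1, k_1) = 0xC2
s_3 = Round(s_2, k_2) = 0x0F

0x0F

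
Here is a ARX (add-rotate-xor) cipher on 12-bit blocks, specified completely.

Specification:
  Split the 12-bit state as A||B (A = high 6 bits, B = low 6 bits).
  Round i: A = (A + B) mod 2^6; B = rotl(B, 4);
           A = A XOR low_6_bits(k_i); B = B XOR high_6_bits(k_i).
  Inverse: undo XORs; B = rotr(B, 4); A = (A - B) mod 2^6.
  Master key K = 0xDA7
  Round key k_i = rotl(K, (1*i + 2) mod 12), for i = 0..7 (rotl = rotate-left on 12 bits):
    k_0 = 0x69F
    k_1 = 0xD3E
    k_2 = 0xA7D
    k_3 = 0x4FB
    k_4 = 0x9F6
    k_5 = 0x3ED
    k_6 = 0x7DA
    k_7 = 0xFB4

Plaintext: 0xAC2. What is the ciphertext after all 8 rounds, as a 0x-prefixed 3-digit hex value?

s_0 = plaintext = 0xAC2
s_1 = Round(s_0, k_0) = 0xCBA
s_2 = Round(s_1, k_1) = 0x49A
s_3 = Round(s_2, k_2) = 0x44F
s_4 = Round(s_3, k_3) = 0x6E0
s_5 = Round(s_4, k_4) = 0x36F
s_6 = Round(s_5, k_5) = 0x474
s_7 = Round(s_6, k_6) = 0x7D2
s_8 = Round(s_7, k_7) = 0x15A

0x15A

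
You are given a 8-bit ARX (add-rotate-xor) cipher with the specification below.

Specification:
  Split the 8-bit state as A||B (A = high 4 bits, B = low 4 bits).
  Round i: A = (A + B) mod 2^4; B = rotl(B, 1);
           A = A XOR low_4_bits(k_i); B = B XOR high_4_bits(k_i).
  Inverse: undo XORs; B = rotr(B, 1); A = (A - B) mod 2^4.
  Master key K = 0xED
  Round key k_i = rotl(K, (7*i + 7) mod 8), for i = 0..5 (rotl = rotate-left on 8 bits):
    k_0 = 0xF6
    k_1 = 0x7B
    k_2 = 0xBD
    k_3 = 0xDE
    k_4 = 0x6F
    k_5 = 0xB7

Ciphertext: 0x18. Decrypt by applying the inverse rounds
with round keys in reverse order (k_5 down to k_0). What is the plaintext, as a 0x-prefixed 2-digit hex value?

s_0 = ciphertext = 0x18
s_1 = InvRound(s_0, k_5) = 0xD9
s_2 = InvRound(s_1, k_4) = 0x3F
s_3 = InvRound(s_2, k_3) = 0xC1
s_4 = InvRound(s_3, k_2) = 0xC5
s_5 = InvRound(s_4, k_1) = 0x61
s_6 = InvRound(s_5, k_0) = 0x97

0x97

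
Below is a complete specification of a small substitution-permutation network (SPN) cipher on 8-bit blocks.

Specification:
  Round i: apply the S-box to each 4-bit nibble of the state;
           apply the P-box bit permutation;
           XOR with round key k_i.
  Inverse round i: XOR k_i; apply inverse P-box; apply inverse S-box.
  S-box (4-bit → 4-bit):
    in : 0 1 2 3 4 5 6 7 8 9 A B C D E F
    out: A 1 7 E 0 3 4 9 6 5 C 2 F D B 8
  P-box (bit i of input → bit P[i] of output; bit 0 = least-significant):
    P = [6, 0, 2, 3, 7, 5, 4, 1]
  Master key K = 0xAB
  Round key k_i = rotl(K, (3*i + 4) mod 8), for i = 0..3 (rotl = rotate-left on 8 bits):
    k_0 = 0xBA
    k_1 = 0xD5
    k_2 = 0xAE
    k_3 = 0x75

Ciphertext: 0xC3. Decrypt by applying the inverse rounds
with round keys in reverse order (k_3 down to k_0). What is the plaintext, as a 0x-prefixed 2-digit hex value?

0xC0

s_0 = ciphertext = 0xC3
s_1 = InvRound(s_0, k_3) = 0xC6
s_2 = InvRound(s_1, k_2) = 0xB7
s_3 = InvRound(s_2, k_1) = 0x01
s_4 = InvRound(s_3, k_0) = 0xC0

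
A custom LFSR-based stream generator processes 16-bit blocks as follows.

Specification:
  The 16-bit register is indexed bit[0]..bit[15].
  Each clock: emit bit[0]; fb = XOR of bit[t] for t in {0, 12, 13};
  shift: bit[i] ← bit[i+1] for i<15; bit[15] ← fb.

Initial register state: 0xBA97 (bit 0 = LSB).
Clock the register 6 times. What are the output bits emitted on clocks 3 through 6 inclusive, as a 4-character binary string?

1010

reg_0 = 0xBA97
clock 1: out=1, reg = 0xDD4B
clock 2: out=1, reg = 0x6EA5
clock 3: out=1, reg = 0x3752
clock 4: out=0, reg = 0x1BA9
clock 5: out=1, reg = 0x0DD4
clock 6: out=0, reg = 0x06EA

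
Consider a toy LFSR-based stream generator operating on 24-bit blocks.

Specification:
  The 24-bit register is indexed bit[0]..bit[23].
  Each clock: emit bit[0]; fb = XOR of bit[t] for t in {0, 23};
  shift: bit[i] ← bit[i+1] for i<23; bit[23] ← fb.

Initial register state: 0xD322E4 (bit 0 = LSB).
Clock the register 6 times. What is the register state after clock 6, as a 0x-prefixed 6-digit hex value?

reg_0 = 0xD322E4
clock 1: out=0, reg = 0xE99172
clock 2: out=0, reg = 0xF4C8B9
clock 3: out=1, reg = 0x7A645C
clock 4: out=0, reg = 0x3D322E
clock 5: out=0, reg = 0x1E9917
clock 6: out=1, reg = 0x8F4C8B

0x8F4C8B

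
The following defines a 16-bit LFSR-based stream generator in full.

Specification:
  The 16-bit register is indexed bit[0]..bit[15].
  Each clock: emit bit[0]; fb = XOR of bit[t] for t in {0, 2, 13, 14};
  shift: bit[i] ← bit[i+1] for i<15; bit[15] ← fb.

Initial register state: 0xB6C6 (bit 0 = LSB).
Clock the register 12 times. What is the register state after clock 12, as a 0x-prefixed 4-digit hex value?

0x230B

reg_0 = 0xB6C6
clock 1: out=0, reg = 0x5B63
clock 2: out=1, reg = 0x2DB1
clock 3: out=1, reg = 0x16D8
clock 4: out=0, reg = 0x0B6C
clock 5: out=0, reg = 0x85B6
clock 6: out=0, reg = 0xC2DB
clock 7: out=1, reg = 0x616D
clock 8: out=1, reg = 0x30B6
clock 9: out=0, reg = 0x185B
clock 10: out=1, reg = 0x8C2D
clock 11: out=1, reg = 0x4616
clock 12: out=0, reg = 0x230B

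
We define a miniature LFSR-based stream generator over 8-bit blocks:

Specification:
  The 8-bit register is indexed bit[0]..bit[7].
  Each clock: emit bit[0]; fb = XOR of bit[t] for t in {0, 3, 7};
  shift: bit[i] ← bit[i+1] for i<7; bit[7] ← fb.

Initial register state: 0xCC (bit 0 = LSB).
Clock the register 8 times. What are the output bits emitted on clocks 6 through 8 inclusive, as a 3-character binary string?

011

reg_0 = 0xCC
clock 1: out=0, reg = 0x66
clock 2: out=0, reg = 0x33
clock 3: out=1, reg = 0x99
clock 4: out=1, reg = 0xCC
clock 5: out=0, reg = 0x66
clock 6: out=0, reg = 0x33
clock 7: out=1, reg = 0x99
clock 8: out=1, reg = 0xCC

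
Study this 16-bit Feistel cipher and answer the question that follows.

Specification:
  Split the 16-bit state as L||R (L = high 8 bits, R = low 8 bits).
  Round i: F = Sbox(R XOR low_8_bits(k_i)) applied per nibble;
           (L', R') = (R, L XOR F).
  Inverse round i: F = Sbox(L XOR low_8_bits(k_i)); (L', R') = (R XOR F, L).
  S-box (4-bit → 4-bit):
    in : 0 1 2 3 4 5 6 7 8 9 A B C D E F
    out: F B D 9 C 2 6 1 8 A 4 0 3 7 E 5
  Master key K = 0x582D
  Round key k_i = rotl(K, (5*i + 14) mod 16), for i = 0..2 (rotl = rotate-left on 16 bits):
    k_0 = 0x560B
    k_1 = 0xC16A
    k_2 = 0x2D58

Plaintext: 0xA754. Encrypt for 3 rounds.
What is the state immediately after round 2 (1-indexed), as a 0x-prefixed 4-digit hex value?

s_0 = plaintext = 0xA754
s_1 = Round(s_0, k_0) = 0x5482
s_2 = Round(s_1, k_1) = 0x82BC
s_3 = Round(s_2, k_2) = 0xBC6E

0x82BC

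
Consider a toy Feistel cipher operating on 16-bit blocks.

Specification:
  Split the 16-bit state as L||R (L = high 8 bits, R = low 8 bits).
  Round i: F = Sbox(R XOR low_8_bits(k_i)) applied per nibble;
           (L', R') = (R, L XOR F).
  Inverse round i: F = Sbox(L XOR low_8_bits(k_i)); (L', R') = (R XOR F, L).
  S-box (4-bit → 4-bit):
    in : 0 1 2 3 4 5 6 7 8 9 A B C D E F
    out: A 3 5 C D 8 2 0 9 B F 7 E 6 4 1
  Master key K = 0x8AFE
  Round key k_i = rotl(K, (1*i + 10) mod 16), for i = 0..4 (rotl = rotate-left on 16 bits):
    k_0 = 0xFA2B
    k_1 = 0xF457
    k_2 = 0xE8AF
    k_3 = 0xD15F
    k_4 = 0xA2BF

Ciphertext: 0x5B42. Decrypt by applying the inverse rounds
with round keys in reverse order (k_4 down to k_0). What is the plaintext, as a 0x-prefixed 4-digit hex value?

0x065F

s_0 = ciphertext = 0x5B42
s_1 = InvRound(s_0, k_4) = 0x0F5B
s_2 = InvRound(s_1, k_3) = 0xD10F
s_3 = InvRound(s_2, k_2) = 0x0BD1
s_4 = InvRound(s_3, k_1) = 0x5F0B
s_5 = InvRound(s_4, k_0) = 0x065F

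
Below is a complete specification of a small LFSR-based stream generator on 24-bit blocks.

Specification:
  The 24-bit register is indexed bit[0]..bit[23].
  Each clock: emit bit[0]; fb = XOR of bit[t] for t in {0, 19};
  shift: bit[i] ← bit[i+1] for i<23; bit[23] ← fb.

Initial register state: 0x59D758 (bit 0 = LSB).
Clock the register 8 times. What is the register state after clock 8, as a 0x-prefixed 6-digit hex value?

0x3359D7

reg_0 = 0x59D758
clock 1: out=0, reg = 0xACEBAC
clock 2: out=0, reg = 0xD675D6
clock 3: out=0, reg = 0x6B3AEB
clock 4: out=1, reg = 0x359D75
clock 5: out=1, reg = 0x9ACEBA
clock 6: out=0, reg = 0xCD675D
clock 7: out=1, reg = 0x66B3AE
clock 8: out=0, reg = 0x3359D7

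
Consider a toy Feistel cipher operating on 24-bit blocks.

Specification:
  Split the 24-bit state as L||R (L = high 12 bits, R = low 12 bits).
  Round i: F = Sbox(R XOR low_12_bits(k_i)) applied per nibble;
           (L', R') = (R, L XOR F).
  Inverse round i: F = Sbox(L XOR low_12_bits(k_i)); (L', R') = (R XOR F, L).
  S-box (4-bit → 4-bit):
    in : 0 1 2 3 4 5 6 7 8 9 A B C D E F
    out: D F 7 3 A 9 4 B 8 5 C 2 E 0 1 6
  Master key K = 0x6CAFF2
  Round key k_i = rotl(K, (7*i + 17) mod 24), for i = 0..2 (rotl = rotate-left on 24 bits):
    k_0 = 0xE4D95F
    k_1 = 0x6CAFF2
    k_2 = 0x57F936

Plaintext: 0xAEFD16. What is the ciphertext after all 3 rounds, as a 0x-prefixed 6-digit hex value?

s_0 = plaintext = 0xAEFD16
s_1 = Round(s_0, k_0) = 0xD1604A
s_2 = Round(s_1, k_1) = 0x04AB3E
s_3 = Round(s_2, k_2) = 0xB3E792

0xB3E792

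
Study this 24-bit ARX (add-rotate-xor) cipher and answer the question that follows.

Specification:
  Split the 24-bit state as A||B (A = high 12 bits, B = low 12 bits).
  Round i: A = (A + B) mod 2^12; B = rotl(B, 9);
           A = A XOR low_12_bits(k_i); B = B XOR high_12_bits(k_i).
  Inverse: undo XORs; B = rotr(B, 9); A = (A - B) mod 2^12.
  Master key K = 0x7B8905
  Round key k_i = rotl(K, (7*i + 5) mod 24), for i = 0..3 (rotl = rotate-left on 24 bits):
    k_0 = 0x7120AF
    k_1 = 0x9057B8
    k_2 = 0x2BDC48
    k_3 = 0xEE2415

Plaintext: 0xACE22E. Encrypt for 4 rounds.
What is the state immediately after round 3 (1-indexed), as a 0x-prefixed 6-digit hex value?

s_0 = plaintext = 0xACE22E
s_1 = Round(s_0, k_0) = 0xC53B57
s_2 = Round(s_1, k_1) = 0x01266F
s_3 = Round(s_2, k_2) = 0xAC9C70
s_4 = Round(s_3, k_3) = 0x32CF6C

0xAC9C70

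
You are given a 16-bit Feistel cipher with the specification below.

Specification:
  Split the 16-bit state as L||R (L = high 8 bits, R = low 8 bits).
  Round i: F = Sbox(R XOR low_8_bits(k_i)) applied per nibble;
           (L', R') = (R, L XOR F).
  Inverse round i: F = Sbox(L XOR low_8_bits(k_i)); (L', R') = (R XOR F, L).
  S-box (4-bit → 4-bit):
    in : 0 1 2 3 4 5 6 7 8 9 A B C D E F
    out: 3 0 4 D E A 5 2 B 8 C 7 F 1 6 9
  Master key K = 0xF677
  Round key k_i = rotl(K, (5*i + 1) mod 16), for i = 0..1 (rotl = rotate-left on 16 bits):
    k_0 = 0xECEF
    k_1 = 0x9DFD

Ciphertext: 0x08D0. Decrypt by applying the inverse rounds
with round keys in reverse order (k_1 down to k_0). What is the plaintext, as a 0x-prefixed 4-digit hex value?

s_0 = ciphertext = 0x08D0
s_1 = InvRound(s_0, k_1) = 0x4A08
s_2 = InvRound(s_1, k_0) = 0xC24A

0xC24A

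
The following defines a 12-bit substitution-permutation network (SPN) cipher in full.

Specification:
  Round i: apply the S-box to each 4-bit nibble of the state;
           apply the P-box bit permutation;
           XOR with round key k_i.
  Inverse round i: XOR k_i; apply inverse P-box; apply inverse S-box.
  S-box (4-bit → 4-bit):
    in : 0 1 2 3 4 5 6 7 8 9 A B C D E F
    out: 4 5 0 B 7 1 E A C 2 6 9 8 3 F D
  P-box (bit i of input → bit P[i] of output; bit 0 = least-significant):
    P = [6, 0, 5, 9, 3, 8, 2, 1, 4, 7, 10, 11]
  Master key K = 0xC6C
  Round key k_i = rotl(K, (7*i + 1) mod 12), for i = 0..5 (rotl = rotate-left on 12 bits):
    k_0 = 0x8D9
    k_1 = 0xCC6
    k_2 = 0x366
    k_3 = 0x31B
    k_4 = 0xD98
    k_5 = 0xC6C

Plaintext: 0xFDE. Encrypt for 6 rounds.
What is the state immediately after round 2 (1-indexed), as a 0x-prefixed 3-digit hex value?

s_0 = plaintext = 0xFDE
s_1 = Round(s_0, k_0) = 0x7A0
s_2 = Round(s_1, k_1) = 0x562
s_3 = Round(s_2, k_2) = 0x270
s_4 = Round(s_3, k_3) = 0x239
s_5 = Round(s_4, k_4) = 0xC93
s_6 = Round(s_5, k_5) = 0x72D

0x562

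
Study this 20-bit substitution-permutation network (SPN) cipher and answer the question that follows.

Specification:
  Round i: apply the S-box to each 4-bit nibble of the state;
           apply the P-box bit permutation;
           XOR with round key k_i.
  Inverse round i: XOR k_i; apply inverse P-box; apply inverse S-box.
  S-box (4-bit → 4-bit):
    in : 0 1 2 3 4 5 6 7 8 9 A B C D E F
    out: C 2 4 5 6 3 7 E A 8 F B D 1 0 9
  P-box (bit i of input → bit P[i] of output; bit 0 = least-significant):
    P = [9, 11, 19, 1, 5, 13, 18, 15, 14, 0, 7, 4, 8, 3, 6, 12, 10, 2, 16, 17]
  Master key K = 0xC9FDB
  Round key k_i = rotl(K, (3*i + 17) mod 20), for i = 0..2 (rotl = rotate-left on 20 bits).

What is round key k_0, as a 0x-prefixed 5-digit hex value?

0x793FB

K = 0xC9FDB
k_0 = rotl(K, (3*0+17) mod 20) = rotl(K, 17) = 0x793FB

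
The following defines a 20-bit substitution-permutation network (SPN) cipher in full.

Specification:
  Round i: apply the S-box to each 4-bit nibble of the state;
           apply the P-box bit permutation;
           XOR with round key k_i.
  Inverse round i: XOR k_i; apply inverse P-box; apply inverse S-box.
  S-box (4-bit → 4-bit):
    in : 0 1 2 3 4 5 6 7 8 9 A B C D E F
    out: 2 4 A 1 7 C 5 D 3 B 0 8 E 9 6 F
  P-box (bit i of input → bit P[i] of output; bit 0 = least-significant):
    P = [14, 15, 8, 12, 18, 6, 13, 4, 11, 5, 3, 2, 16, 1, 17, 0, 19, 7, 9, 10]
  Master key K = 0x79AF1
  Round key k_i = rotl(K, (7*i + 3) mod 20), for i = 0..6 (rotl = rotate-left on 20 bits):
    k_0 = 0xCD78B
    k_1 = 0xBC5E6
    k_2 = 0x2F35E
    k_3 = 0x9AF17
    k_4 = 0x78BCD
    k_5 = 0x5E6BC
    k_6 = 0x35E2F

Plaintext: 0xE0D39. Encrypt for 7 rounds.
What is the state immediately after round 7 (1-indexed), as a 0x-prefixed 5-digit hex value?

s_0 = plaintext = 0xE0D39
s_1 = Round(s_0, k_0) = 0x80D0D
s_2 = Round(s_1, k_1) = 0x39D20
s_3 = Round(s_2, k_2) = 0xB7B09
s_4 = Round(s_3, k_3) = 0xA7B52
s_5 = Round(s_4, k_4) = 0x43BD8
s_6 = Round(s_5, k_5) = 0x82428
s_7 = Round(s_6, k_6) = 0xB96D4

0xB96D4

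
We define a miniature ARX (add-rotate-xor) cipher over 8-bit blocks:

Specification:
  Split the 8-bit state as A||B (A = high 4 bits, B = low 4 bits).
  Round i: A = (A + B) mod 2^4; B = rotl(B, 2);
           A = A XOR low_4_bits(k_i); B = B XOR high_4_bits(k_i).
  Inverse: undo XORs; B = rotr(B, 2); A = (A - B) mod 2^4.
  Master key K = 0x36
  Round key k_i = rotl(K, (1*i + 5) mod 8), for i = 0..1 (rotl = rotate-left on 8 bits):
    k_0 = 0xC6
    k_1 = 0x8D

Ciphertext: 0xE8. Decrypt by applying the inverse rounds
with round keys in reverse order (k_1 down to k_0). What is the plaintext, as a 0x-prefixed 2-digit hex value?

0x23

s_0 = ciphertext = 0xE8
s_1 = InvRound(s_0, k_1) = 0x30
s_2 = InvRound(s_1, k_0) = 0x23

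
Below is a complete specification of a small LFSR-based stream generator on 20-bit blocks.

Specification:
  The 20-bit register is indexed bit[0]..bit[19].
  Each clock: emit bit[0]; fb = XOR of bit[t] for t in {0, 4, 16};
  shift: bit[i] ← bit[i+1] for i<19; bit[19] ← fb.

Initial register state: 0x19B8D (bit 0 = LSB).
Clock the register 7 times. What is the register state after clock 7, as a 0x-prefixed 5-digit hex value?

reg_0 = 0x19B8D
clock 1: out=1, reg = 0x0CDC6
clock 2: out=0, reg = 0x066E3
clock 3: out=1, reg = 0x83371
clock 4: out=1, reg = 0x419B8
clock 5: out=0, reg = 0xA0CDC
clock 6: out=0, reg = 0xD066E
clock 7: out=0, reg = 0xE8337

0xE8337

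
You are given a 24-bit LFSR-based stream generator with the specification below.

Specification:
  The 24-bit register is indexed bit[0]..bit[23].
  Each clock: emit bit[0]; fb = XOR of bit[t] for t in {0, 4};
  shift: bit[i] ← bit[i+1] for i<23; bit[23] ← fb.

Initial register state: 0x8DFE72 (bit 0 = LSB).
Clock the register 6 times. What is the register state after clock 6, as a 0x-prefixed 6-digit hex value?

0x5637F9

reg_0 = 0x8DFE72
clock 1: out=0, reg = 0xC6FF39
clock 2: out=1, reg = 0x637F9C
clock 3: out=0, reg = 0xB1BFCE
clock 4: out=0, reg = 0x58DFE7
clock 5: out=1, reg = 0xAC6FF3
clock 6: out=1, reg = 0x5637F9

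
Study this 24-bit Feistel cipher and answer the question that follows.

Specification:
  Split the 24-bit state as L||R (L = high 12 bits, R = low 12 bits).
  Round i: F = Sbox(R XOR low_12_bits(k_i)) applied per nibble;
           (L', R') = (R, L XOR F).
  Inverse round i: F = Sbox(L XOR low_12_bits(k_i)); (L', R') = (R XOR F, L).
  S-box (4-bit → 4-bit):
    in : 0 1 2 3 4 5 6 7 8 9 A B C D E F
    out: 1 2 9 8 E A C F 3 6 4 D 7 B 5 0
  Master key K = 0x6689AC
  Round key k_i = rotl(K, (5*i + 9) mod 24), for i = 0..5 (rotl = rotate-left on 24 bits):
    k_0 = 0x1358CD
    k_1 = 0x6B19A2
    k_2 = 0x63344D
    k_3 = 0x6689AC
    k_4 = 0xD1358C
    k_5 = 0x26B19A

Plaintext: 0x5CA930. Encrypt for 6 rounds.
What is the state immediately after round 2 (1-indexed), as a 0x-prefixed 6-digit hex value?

s_0 = plaintext = 0x5CA930
s_1 = Round(s_0, k_0) = 0x9307C1
s_2 = Round(s_1, k_1) = 0x7C1CF8
s_3 = Round(s_2, k_2) = 0xCF841B
s_4 = Round(s_3, k_3) = 0x41B727
s_5 = Round(s_4, k_4) = 0x727D56
s_6 = Round(s_5, k_5) = 0xD56050

0x7C1CF8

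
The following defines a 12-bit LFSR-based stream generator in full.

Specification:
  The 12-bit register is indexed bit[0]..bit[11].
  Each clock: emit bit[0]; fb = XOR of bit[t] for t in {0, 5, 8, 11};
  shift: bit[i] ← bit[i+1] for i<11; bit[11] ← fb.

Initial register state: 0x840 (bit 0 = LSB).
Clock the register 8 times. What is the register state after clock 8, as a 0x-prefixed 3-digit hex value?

reg_0 = 0x840
clock 1: out=0, reg = 0xC20
clock 2: out=0, reg = 0x610
clock 3: out=0, reg = 0x308
clock 4: out=0, reg = 0x984
clock 5: out=0, reg = 0x4C2
clock 6: out=0, reg = 0x261
clock 7: out=1, reg = 0x130
clock 8: out=0, reg = 0x098

0x098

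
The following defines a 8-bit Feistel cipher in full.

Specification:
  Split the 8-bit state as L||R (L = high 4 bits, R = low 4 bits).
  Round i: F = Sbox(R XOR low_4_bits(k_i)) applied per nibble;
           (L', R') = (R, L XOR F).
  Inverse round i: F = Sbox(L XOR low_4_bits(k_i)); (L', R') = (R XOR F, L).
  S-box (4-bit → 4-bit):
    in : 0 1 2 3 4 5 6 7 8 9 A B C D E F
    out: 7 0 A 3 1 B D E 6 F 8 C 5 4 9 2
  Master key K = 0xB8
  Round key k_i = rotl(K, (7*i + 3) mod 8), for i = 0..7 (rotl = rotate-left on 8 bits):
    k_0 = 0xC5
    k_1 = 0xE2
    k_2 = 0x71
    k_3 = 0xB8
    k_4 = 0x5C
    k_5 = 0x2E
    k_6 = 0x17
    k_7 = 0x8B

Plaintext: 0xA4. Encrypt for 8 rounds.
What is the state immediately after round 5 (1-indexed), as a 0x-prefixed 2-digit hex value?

0x20

s_0 = plaintext = 0xA4
s_1 = Round(s_0, k_0) = 0x4A
s_2 = Round(s_1, k_1) = 0xA2
s_3 = Round(s_2, k_2) = 0x29
s_4 = Round(s_3, k_3) = 0x92
s_5 = Round(s_4, k_4) = 0x20
s_6 = Round(s_5, k_5) = 0x0B
s_7 = Round(s_6, k_6) = 0xB5
s_8 = Round(s_7, k_7) = 0x52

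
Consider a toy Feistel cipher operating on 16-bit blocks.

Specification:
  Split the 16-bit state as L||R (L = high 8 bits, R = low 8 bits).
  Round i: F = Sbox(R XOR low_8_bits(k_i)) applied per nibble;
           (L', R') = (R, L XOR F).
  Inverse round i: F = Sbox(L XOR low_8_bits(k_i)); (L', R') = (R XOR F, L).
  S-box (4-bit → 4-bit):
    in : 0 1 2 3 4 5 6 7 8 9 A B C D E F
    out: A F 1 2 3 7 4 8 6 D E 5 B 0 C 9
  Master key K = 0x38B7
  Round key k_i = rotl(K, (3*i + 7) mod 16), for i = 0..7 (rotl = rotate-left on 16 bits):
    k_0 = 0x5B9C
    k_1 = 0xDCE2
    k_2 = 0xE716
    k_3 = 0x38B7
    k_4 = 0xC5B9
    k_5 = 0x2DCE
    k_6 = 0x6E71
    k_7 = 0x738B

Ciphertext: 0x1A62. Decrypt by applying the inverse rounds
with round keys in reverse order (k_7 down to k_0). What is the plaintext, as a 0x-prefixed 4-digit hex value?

0x5628

s_0 = ciphertext = 0x1A62
s_1 = InvRound(s_0, k_7) = 0xBD1A
s_2 = InvRound(s_1, k_6) = 0xA1BD
s_3 = InvRound(s_2, k_5) = 0xF4A1
s_4 = InvRound(s_3, k_4) = 0x91F4
s_5 = InvRound(s_4, k_3) = 0xE091
s_6 = InvRound(s_5, k_2) = 0x05E0
s_7 = InvRound(s_6, k_1) = 0x2805
s_8 = InvRound(s_7, k_0) = 0x5628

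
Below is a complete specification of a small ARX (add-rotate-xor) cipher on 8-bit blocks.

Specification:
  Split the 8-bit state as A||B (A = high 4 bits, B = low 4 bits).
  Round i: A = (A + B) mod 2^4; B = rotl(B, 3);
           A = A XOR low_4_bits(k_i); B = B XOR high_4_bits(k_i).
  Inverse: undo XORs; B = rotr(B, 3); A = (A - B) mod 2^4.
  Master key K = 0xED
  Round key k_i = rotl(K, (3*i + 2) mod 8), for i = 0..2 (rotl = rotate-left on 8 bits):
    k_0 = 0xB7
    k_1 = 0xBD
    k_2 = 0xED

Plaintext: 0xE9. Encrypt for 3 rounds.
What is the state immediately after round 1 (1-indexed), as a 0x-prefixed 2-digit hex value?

s_0 = plaintext = 0xE9
s_1 = Round(s_0, k_0) = 0x07
s_2 = Round(s_1, k_1) = 0xA0
s_3 = Round(s_2, k_2) = 0x7E

0x07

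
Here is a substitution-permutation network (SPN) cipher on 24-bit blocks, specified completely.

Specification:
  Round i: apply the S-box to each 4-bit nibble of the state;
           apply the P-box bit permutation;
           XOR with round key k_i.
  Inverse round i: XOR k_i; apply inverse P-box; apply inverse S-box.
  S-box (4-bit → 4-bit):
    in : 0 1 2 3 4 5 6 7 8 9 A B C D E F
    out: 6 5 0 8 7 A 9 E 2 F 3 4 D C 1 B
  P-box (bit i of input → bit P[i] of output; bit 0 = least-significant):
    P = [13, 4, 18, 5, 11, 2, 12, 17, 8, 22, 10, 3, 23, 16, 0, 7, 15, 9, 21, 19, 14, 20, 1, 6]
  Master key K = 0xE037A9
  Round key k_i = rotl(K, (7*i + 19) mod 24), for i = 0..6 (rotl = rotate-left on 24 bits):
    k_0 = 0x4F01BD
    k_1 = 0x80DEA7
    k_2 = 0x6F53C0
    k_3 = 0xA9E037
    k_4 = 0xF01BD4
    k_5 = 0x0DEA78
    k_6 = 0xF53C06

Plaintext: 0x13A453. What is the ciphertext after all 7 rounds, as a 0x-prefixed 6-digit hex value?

s_0 = plaintext = 0x13A453
s_1 = Round(s_0, k_0) = 0x84449B
s_2 = Round(s_1, k_1) = 0x7741A2
s_3 = Round(s_2, k_2) = 0xD65C87
s_4 = Round(s_3, k_3) = 0xA465C9
s_5 = Round(s_4, k_4) = 0x06E16C
s_6 = Round(s_5, k_5) = 0x93475A
s_7 = Round(s_6, k_6) = 0x2E5859

0x2E5859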